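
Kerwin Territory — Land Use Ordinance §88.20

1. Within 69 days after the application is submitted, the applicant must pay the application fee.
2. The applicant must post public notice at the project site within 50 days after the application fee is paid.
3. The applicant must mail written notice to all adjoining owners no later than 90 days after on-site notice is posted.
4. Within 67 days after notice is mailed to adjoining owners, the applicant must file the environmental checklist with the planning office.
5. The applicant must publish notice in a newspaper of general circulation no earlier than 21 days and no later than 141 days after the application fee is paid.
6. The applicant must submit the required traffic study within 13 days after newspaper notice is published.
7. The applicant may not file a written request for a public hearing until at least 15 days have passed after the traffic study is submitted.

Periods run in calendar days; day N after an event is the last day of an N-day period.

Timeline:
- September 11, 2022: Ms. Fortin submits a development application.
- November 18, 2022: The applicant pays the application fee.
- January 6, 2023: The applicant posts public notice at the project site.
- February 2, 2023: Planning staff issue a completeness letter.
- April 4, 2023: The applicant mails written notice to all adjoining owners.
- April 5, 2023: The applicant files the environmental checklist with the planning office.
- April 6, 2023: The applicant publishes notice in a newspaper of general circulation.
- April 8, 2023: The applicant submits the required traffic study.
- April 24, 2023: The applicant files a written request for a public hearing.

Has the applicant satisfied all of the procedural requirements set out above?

Yes

Step 1 — counting 69 days from September 11, 2022 (when the application is submitted) gives a deadline of November 19, 2022; completed November 18, 2022, before the deadline.
Step 2 — counting 50 days from November 18, 2022 (when the application fee is paid) gives a deadline of January 7, 2023; done January 6, 2023 — timely.
Step 3 — counting 90 days from January 6, 2023 (when on-site notice is posted) gives a deadline of April 6, 2023; completed April 4, 2023, before the deadline.
Step 4 — counting 67 days from April 4, 2023 (when notice is mailed to adjoining owners) gives a deadline of June 10, 2023; done April 5, 2023 — timely.
Step 5 — 21 and 141 days from November 18, 2022 (when the application fee is paid) are December 9, 2022 and April 8, 2023 respectively; done April 6, 2023 — within the window.
Step 6 — counting 13 days from April 6, 2023 (when newspaper notice is published) gives a deadline of April 19, 2023; April 8, 2023 is within that limit.
Step 7 — must wait 15 days from April 8, 2023 (when the traffic study is submitted), so not before April 23, 2023; done April 24, 2023, after the minimum wait.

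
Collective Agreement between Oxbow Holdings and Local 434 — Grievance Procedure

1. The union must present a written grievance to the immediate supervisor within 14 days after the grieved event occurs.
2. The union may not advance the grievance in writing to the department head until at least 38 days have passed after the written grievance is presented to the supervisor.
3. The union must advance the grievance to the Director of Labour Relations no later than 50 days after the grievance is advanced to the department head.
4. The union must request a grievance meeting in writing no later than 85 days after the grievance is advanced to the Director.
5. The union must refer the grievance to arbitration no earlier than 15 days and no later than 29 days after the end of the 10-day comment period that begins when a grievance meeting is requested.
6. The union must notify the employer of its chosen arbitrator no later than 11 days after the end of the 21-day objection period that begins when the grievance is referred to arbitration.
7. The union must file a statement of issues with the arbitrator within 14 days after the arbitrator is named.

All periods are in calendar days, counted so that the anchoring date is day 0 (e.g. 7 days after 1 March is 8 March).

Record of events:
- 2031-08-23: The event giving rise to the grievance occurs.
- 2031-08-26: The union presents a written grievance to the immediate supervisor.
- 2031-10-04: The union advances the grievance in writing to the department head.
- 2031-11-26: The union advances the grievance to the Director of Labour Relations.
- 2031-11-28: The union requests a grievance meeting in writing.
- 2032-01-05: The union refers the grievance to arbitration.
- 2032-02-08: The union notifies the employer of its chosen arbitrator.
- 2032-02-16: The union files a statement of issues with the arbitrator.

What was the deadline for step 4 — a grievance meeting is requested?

Step 4 runs from 2031-11-26, when the grievance is advanced to the Director. 85 days after 2031-11-26 is 2032-02-19.

2032-02-19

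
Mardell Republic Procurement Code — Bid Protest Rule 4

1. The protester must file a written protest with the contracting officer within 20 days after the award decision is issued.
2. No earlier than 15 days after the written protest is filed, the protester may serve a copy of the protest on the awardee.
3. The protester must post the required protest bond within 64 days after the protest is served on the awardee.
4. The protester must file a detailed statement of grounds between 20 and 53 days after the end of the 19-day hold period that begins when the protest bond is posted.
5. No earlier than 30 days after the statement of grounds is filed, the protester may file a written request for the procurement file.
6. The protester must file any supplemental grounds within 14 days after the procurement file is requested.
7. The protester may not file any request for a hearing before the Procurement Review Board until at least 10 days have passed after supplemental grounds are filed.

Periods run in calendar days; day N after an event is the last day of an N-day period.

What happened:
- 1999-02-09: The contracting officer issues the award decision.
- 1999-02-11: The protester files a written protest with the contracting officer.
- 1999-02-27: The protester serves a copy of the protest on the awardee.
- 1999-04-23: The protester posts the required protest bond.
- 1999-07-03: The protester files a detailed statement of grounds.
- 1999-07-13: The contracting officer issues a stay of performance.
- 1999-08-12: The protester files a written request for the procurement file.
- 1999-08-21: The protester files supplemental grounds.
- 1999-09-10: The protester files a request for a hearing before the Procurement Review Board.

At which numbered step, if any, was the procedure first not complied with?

(1) due by 1999-02-09 + 20 days = 1999-03-01; done 1999-02-11 — timely.
(2) permitted from 1999-02-11 + 15 days = 1999-02-26 onward; done 1999-02-27 — permitted.
(3) due by 1999-02-27 + 64 days = 1999-05-02; 1999-04-23 is within that limit.
(4) the permitted window runs from 1999-05-12 + 20 = 1999-06-01 to 1999-05-12 + 53 = 1999-07-04; done 1999-07-03, which is between those dates.
(5) permitted from 1999-07-03 + 30 days = 1999-08-02 onward; 1999-08-12 is on or after that date.
(6) due by 1999-08-12 + 14 days = 1999-08-26; done 1999-08-21 — timely.
(7) permitted from 1999-08-21 + 10 days = 1999-08-31 onward; 1999-09-10 is on or after that date.

None — every step was satisfied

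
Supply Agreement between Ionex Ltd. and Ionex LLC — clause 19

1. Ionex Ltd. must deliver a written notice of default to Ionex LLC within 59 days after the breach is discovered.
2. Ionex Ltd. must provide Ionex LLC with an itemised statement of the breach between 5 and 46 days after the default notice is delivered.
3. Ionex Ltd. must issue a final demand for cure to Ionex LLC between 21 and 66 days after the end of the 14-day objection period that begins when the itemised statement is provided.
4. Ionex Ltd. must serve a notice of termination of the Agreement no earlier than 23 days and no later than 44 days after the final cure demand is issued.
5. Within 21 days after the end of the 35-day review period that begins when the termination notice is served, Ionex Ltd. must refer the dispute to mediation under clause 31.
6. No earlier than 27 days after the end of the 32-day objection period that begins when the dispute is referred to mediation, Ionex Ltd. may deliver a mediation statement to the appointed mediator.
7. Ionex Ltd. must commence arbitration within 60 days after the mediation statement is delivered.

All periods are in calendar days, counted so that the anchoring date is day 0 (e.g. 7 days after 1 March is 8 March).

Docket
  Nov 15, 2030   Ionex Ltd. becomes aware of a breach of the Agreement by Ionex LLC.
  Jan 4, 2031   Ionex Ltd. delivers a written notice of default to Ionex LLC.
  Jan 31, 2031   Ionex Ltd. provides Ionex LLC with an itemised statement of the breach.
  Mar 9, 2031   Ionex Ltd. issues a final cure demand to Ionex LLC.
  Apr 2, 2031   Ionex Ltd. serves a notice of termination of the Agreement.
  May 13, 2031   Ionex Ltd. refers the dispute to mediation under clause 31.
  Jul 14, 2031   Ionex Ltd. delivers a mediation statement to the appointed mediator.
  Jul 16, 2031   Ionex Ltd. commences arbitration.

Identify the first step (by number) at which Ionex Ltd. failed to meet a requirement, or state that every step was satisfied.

None — every step was satisfied

(1) due by Nov 15, 2030 + 59 days = Jan 13, 2031; done Jan 4, 2031 — timely.
(2) the permitted window runs from Jan 4, 2031 + 5 = Jan 9, 2031 to Jan 4, 2031 + 46 = Feb 19, 2031; done Jan 31, 2031, which is between those dates.
(3) the permitted window runs from Feb 14, 2031 + 21 = Mar 7, 2031 to Feb 14, 2031 + 66 = Apr 21, 2031; done Mar 9, 2031 — within the window.
(4) the permitted window runs from Mar 9, 2031 + 23 = Apr 1, 2031 to Mar 9, 2031 + 44 = Apr 22, 2031; done Apr 2, 2031, which is between those dates.
(5) due by May 7, 2031 + 21 days = May 28, 2031; completed May 13, 2031, before the deadline.
(6) permitted from Jun 14, 2031 + 27 days = Jul 11, 2031 onward; done Jul 14, 2031, after the minimum wait.
(7) due by Jul 14, 2031 + 60 days = Sep 12, 2031; done Jul 16, 2031 — timely.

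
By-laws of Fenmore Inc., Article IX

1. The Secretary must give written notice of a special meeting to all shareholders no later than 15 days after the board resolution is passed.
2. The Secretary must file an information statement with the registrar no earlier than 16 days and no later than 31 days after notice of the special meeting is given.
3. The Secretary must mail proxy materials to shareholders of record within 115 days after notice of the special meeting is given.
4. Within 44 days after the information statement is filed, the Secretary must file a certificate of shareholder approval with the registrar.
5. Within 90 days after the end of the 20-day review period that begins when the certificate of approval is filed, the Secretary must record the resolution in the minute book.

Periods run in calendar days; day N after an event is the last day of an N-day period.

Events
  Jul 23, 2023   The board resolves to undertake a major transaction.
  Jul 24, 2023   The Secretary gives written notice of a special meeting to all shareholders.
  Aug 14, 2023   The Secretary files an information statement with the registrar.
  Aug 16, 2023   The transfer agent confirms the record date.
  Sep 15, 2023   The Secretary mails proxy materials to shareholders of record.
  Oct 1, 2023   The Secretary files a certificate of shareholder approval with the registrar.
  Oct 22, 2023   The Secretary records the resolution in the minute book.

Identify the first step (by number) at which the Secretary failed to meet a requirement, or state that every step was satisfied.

Step 1 — counting 15 days from Jul 23, 2023 (when the board resolution is passed) gives a deadline of Aug 7, 2023; completed Jul 24, 2023, before the deadline.
Step 2 — 16 and 31 days from Jul 24, 2023 (when notice of the special meeting is given) are Aug 9, 2023 and Aug 24, 2023 respectively; done Aug 14, 2023, which is between those dates.
Step 3 — counting 115 days from Jul 24, 2023 (when notice of the special meeting is given) gives a deadline of Nov 16, 2023; completed Sep 15, 2023, before the deadline.
Step 4 — counting 44 days from Aug 14, 2023 (when the information statement is filed) gives a deadline of Sep 27, 2023; done Oct 1, 2023 — 4 days late.
The procedure was therefore not followed at step 4.

Step 4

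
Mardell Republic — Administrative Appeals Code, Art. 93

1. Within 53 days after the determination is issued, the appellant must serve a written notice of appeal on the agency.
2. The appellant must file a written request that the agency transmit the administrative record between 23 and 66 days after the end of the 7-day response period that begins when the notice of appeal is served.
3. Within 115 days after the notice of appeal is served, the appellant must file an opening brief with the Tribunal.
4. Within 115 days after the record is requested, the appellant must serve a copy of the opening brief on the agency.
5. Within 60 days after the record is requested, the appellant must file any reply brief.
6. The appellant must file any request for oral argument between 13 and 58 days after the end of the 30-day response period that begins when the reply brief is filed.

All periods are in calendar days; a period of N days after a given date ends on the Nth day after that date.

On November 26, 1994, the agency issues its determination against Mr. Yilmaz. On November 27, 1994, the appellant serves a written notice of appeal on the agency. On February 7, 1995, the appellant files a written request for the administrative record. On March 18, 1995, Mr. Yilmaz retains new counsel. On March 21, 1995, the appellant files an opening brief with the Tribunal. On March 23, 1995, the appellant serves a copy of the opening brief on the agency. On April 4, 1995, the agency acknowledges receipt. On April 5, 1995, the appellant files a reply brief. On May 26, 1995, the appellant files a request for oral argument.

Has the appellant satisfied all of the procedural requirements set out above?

Yes

Step 1: 53 days after November 26, 1994 (when the determination is issued) is January 18, 1995; November 27, 1994 is within that limit.
Step 2: the window is 23–66 days after December 4, 1994 (end of the 7-day response period, which began when the notice of appeal is served on November 27, 1994), so December 27, 1994 through February 8, 1995; February 7, 1995 falls inside that range.
Step 3: 115 days after November 27, 1994 (when the notice of appeal is served) is March 22, 1995; March 21, 1995 is within that limit.
Step 4: 115 days after February 7, 1995 (when the record is requested) is June 2, 1995; completed March 23, 1995, before the deadline.
Step 5: 60 days after February 7, 1995 (when the record is requested) is April 8, 1995; completed April 5, 1995, before the deadline.
Step 6: the window is 13–58 days after May 5, 1995 (end of the 30-day response period, which began when the reply brief is filed on April 5, 1995), so May 18, 1995 through July 2, 1995; done May 26, 1995, which is between those dates.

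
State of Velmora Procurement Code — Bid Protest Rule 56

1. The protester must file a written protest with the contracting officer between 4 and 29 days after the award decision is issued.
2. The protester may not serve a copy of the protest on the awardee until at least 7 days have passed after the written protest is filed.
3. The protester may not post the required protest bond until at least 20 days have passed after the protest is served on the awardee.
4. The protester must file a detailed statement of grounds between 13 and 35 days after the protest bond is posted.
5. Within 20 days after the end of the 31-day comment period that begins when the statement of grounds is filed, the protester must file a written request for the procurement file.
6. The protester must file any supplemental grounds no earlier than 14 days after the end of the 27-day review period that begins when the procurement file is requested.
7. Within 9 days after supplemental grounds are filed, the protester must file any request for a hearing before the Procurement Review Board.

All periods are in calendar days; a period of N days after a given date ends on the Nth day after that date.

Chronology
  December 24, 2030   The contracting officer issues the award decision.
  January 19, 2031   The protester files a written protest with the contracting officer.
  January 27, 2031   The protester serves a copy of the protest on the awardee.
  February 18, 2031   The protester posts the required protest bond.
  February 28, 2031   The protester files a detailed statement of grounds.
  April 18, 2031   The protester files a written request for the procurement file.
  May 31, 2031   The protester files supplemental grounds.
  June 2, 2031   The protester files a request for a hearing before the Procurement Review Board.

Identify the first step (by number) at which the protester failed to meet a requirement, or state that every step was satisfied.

(1) the permitted window runs from December 24, 2030 + 4 = December 28, 2030 to December 24, 2030 + 29 = January 22, 2031; done January 19, 2031, which is between those dates.
(2) permitted from January 19, 2031 + 7 days = January 26, 2031 onward; done January 27, 2031 — permitted.
(3) permitted from January 27, 2031 + 20 days = February 16, 2031 onward; done February 18, 2031, after the minimum wait.
(4) the permitted window runs from February 18, 2031 + 13 = March 3, 2031 to February 18, 2031 + 35 = March 25, 2031; done February 28, 2031 — 3 days before the window opened.

Step 4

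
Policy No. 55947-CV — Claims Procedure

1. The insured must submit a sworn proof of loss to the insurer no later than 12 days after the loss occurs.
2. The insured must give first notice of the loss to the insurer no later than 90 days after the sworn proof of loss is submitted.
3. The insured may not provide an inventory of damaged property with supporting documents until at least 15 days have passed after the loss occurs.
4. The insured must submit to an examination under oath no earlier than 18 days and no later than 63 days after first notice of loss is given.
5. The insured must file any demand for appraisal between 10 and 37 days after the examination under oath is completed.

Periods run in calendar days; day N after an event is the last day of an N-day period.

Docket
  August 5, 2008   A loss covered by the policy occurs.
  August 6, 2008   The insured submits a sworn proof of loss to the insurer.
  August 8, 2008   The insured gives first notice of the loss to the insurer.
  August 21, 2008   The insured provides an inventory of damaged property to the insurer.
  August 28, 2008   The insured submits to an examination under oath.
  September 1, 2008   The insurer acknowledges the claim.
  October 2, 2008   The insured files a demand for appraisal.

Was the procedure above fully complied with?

(1) due by August 5, 2008 + 12 days = August 17, 2008; completed August 6, 2008, before the deadline.
(2) due by August 6, 2008 + 90 days = November 4, 2008; done August 8, 2008 — timely.
(3) permitted from August 5, 2008 + 15 days = August 20, 2008 onward; done August 21, 2008 — permitted.
(4) the permitted window runs from August 8, 2008 + 18 = August 26, 2008 to August 8, 2008 + 63 = October 10, 2008; done August 28, 2008, which is between those dates.
(5) the permitted window runs from August 28, 2008 + 10 = September 7, 2008 to August 28, 2008 + 37 = October 4, 2008; done October 2, 2008, which is between those dates.

Yes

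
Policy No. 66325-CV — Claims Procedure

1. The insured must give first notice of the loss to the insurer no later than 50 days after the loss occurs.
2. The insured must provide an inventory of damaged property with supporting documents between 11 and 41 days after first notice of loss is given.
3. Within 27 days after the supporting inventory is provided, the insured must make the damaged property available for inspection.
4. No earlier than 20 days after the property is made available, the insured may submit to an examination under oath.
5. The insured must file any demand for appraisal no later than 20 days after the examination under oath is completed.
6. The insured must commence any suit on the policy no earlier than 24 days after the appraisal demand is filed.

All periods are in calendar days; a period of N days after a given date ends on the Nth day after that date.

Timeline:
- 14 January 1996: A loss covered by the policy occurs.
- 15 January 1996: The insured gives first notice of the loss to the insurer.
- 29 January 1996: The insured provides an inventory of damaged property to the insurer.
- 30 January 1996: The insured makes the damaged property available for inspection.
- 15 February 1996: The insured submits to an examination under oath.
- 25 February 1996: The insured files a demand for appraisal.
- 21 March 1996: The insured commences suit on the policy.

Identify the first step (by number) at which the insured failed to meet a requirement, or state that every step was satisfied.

Step 4

(1) due by 14 January 1996 + 50 days = 4 March 1996; completed 15 January 1996, before the deadline.
(2) the permitted window runs from 15 January 1996 + 11 = 26 January 1996 to 15 January 1996 + 41 = 25 February 1996; done 29 January 1996 — within the window.
(3) due by 29 January 1996 + 27 days = 25 February 1996; done 30 January 1996 — timely.
(4) permitted from 30 January 1996 + 20 days = 19 February 1996 onward; done 15 February 1996 — 4 days too early.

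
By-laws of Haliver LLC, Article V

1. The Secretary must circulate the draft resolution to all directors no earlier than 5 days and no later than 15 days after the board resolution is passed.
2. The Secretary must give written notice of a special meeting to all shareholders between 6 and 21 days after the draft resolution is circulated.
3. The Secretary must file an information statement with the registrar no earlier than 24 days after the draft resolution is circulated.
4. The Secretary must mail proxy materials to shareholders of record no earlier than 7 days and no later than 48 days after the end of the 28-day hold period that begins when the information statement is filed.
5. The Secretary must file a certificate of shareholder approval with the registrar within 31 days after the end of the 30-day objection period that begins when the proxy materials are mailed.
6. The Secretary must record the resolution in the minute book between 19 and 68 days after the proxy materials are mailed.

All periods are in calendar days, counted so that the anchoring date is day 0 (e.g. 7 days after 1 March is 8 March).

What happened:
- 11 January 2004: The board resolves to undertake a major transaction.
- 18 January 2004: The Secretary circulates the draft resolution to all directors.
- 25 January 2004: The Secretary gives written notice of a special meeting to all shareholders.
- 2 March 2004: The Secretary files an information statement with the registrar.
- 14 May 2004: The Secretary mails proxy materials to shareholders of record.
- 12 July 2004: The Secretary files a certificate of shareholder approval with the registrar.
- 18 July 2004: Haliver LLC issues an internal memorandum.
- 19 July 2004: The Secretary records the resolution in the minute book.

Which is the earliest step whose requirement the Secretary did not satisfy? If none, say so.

Step 1: the window is 5–15 days after 11 January 2004 (when the board resolution is passed), so 16 January 2004 through 26 January 2004; 18 January 2004 falls inside that range.
Step 2: the window is 6–21 days after 18 January 2004 (when the draft resolution is circulated), so 24 January 2004 through 8 February 2004; done 25 January 2004 — within the window.
Step 3: the earliest permitted date is 24 days after 18 January 2004 (when the draft resolution is circulated), i.e. 11 February 2004; 2 March 2004 is on or after that date.
Step 4: the window is 7–48 days after 30 March 2004 (end of the 28-day hold period, which began when the information statement is filed on 2 March 2004), so 6 April 2004 through 17 May 2004; done 14 May 2004 — within the window.
Step 5: 31 days after 13 June 2004 (end of the 30-day objection period, which began when the proxy materials are mailed on 14 May 2004) is 14 July 2004; done 12 July 2004 — timely.
Step 6: the window is 19–68 days after 14 May 2004 (when the proxy materials are mailed), so 2 June 2004 through 21 July 2004; 19 July 2004 falls inside that range.

None — every step was satisfied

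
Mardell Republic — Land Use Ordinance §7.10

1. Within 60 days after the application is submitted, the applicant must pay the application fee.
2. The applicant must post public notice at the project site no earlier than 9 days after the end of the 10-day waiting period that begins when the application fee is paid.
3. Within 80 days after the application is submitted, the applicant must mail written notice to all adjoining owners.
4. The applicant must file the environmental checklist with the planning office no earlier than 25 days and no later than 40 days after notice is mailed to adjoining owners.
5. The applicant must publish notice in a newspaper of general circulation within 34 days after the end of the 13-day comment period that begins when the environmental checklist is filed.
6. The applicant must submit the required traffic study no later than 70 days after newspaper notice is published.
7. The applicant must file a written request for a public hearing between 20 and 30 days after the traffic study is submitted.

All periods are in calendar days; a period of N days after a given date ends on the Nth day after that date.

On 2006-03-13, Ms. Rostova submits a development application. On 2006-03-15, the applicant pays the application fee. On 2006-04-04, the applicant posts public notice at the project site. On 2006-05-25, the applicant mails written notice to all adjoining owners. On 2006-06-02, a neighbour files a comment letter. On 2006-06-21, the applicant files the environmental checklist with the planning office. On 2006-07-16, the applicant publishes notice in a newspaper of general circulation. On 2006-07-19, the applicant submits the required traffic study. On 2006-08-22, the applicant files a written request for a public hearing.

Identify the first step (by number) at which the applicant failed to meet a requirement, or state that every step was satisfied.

Step 7

Step 1 — counting 60 days from 2006-03-13 (when the application is submitted) gives a deadline of 2006-05-12; 2006-03-15 is within that limit.
Step 2 — must wait 9 days from 2006-03-25 (end of the 10-day waiting period, which began when the application fee is paid on 2006-03-15), so not before 2006-04-03; 2006-04-04 is on or after that date.
Step 3 — counting 80 days from 2006-03-13 (when the application is submitted) gives a deadline of 2006-06-01; 2006-05-25 is within that limit.
Step 4 — 25 and 40 days from 2006-05-25 (when notice is mailed to adjoining owners) are 2006-06-19 and 2006-07-04 respectively; done 2006-06-21 — within the window.
Step 5 — counting 34 days from 2006-07-04 (end of the 13-day comment period, which began when the environmental checklist is filed on 2006-06-21) gives a deadline of 2006-08-07; done 2006-07-16 — timely.
Step 6 — counting 70 days from 2006-07-16 (when newspaper notice is published) gives a deadline of 2006-09-24; 2006-07-19 is within that limit.
Step 7 — 20 and 30 days from 2006-07-19 (when the traffic study is submitted) are 2006-08-08 and 2006-08-18 respectively; done 2006-08-22 — 4 days after the window closed.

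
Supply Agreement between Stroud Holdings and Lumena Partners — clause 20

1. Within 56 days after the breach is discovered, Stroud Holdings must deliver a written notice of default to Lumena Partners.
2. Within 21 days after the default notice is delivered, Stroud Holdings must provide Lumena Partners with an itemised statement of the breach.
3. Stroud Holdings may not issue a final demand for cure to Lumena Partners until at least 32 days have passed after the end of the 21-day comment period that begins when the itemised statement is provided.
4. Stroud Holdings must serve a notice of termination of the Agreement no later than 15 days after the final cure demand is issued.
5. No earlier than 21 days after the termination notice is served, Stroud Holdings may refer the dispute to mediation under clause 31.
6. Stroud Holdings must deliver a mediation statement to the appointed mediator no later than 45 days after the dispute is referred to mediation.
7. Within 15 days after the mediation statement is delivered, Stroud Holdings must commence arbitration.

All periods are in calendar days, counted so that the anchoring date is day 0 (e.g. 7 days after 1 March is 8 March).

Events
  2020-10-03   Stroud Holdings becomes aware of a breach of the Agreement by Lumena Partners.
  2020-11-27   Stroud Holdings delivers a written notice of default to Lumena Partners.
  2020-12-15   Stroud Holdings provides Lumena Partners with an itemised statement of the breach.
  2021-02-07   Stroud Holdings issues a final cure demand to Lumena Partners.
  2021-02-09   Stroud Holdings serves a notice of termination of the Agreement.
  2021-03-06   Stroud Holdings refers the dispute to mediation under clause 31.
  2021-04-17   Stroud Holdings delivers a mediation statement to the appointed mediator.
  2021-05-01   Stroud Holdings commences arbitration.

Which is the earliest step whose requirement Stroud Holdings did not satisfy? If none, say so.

(1) due by 2020-10-03 + 56 days = 2020-11-28; done 2020-11-27 — timely.
(2) due by 2020-11-27 + 21 days = 2020-12-18; 2020-12-15 is within that limit.
(3) permitted from 2021-01-05 + 32 days = 2021-02-06 onward; done 2021-02-07, after the minimum wait.
(4) due by 2021-02-07 + 15 days = 2021-02-22; done 2021-02-09 — timely.
(5) permitted from 2021-02-09 + 21 days = 2021-03-02 onward; 2021-03-06 is on or after that date.
(6) due by 2021-03-06 + 45 days = 2021-04-20; completed 2021-04-17, before the deadline.
(7) due by 2021-04-17 + 15 days = 2021-05-02; done 2021-05-01 — timely.

None — every step was satisfied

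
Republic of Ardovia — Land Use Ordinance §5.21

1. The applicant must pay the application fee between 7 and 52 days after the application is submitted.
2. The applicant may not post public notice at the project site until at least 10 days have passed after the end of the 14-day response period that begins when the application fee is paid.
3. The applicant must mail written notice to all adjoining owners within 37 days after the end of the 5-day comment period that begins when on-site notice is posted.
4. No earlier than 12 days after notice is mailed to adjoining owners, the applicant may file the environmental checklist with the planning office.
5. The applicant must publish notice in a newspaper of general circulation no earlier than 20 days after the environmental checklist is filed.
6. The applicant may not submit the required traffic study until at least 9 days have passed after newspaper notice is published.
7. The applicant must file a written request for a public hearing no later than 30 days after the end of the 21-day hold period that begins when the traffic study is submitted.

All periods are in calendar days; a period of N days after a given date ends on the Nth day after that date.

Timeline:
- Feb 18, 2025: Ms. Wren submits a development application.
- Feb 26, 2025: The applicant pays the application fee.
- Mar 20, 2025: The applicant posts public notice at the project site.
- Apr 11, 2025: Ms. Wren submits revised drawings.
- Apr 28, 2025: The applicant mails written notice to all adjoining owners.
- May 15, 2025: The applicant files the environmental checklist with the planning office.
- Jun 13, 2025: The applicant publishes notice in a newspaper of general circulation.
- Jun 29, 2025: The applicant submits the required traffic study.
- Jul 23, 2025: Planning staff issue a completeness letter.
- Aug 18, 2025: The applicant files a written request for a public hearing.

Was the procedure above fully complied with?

No

(1) the permitted window runs from Feb 18, 2025 + 7 = Feb 25, 2025 to Feb 18, 2025 + 52 = Apr 11, 2025; done Feb 26, 2025, which is between those dates.
(2) permitted from Mar 12, 2025 + 10 days = Mar 22, 2025 onward; acted on Mar 20, 2025, 2 days prematurely.
Later steps need not be reached.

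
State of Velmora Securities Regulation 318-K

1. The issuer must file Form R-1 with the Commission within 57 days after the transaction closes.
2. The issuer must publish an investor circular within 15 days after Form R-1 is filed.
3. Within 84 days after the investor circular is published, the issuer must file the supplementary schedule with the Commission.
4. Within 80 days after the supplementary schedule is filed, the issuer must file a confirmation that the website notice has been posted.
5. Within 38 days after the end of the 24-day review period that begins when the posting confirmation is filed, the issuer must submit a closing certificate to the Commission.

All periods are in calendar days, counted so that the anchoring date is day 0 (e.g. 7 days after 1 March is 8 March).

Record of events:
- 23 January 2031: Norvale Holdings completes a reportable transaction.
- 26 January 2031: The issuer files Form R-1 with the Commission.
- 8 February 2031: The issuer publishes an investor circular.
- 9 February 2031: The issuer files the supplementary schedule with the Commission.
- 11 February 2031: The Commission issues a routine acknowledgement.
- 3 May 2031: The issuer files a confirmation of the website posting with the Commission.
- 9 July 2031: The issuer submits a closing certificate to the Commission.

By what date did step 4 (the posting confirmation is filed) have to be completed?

30 April 2031

Step 4 runs from 9 February 2031, when the supplementary schedule is filed. 80 days after 9 February 2031 is 30 April 2031.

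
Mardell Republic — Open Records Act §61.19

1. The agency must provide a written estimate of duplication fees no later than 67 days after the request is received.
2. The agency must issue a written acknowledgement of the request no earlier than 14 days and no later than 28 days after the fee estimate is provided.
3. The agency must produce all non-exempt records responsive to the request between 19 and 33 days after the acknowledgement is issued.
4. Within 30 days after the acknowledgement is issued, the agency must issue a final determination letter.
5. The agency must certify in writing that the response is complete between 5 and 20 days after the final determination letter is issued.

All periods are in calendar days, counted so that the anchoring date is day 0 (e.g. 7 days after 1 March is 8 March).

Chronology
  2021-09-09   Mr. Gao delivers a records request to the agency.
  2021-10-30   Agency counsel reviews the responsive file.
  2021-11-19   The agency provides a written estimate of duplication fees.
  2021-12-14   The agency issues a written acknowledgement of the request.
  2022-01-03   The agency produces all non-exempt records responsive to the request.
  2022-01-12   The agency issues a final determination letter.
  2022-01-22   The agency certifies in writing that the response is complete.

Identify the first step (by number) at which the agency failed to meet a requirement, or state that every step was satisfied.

Step 1

Step 1: 67 days after 2021-09-09 (when the request is received) is 2021-11-15; done 2021-11-19 — 4 days late.
No need to go further; step 1 was not satisfied.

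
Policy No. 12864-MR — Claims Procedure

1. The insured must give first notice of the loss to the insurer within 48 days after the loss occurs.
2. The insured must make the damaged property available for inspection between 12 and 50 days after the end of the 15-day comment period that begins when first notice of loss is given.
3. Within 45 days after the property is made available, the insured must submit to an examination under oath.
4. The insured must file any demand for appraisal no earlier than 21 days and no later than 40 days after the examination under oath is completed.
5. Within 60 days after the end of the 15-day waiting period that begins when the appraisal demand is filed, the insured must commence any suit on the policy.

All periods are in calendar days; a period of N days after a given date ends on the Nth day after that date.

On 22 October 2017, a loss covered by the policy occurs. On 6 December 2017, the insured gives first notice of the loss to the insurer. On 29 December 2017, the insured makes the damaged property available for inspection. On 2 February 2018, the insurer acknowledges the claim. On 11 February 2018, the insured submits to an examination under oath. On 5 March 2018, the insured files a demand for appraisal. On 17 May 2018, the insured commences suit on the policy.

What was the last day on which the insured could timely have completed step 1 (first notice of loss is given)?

Step 1 runs from 22 October 2017, when the loss occurs. 48 days after 22 October 2017 is 9 December 2017.

9 December 2017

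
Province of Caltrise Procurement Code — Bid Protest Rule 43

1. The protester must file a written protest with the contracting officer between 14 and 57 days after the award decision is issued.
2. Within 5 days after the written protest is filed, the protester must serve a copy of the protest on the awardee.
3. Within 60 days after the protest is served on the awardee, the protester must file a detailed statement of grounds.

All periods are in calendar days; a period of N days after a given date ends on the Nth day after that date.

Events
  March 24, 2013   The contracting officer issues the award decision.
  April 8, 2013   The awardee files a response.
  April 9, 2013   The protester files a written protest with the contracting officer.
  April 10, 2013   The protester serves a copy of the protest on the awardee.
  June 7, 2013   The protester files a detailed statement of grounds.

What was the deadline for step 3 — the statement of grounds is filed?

Step 3 runs from April 10, 2013, when the protest is served on the awardee. 60 days after April 10, 2013 is June 9, 2013.

June 9, 2013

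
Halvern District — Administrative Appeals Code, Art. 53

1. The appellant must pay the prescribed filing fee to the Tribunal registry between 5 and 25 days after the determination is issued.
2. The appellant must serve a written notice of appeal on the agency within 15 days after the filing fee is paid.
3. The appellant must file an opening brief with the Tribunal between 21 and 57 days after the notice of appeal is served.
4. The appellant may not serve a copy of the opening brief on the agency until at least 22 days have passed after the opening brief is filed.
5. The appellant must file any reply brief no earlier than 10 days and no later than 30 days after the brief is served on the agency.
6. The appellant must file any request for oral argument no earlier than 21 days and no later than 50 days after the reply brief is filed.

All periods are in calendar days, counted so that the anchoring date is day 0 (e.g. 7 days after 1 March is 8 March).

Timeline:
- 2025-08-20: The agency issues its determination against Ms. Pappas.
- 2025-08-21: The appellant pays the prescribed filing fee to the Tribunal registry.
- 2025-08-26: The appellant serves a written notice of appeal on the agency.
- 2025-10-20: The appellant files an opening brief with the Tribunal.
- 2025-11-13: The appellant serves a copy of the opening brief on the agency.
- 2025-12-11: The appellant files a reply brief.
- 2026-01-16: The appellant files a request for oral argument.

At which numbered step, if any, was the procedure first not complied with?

Step 1

(1) the permitted window runs from 2025-08-20 + 5 = 2025-08-25 to 2025-08-20 + 25 = 2025-09-14; 2025-08-21 is 4 days too early.
The analysis stops there.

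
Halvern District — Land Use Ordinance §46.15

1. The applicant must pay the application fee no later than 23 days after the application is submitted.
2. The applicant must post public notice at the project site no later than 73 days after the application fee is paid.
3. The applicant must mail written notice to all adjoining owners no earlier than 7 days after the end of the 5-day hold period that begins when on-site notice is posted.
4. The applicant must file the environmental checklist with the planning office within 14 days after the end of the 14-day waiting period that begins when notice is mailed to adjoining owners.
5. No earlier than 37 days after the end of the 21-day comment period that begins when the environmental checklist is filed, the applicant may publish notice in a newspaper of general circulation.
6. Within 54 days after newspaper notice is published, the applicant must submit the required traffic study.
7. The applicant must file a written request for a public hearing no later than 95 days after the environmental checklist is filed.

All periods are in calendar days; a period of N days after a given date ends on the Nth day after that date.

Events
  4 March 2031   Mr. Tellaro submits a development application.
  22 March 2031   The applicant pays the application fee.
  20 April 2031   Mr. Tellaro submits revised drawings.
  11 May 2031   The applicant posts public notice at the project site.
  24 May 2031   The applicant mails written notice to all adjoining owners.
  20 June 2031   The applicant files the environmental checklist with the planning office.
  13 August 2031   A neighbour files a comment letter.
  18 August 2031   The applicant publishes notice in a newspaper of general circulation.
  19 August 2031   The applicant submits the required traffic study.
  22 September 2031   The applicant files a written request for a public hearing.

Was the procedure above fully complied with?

Step 1 — counting 23 days from 4 March 2031 (when the application is submitted) gives a deadline of 27 March 2031; completed 22 March 2031, before the deadline.
Step 2 — counting 73 days from 22 March 2031 (when the application fee is paid) gives a deadline of 3 June 2031; 11 May 2031 is within that limit.
Step 3 — must wait 7 days from 16 May 2031 (end of the 5-day hold period, which began when on-site notice is posted on 11 May 2031), so not before 23 May 2031; done 24 May 2031, after the minimum wait.
Step 4 — counting 14 days from 7 June 2031 (end of the 14-day waiting period, which began when notice is mailed to adjoining owners on 24 May 2031) gives a deadline of 21 June 2031; completed 20 June 2031, before the deadline.
Step 5 — must wait 37 days from 11 July 2031 (end of the 21-day comment period, which began when the environmental checklist is filed on 20 June 2031), so not before 17 August 2031; done 18 August 2031, after the minimum wait.
Step 6 — counting 54 days from 18 August 2031 (when newspaper notice is published) gives a deadline of 11 October 2031; done 19 August 2031 — timely.
Step 7 — counting 95 days from 20 June 2031 (when the environmental checklist is filed) gives a deadline of 23 September 2031; 22 September 2031 is within that limit.

Yes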